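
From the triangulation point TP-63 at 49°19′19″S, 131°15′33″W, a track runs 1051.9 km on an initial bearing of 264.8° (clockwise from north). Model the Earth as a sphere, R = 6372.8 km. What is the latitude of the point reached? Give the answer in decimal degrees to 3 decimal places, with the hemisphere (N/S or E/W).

49.269°S

TP-63: φ = -49.32194°, λ = -131.25917°
δ = d/R = 1051.9/6372.8 = 0.165061 rad
φ₂ = arcsin(sin φ₁ cos δ + cos φ₁ sin δ cos θ)
   = arcsin(-0.75838·0.98641 + 0.65181·0.16431·-0.09063) = -49.26915°
λ₂ = λ₁ + atan2(sin θ sin δ cos φ₁, cos δ − sin φ₁ sin φ₂) = -145.78289°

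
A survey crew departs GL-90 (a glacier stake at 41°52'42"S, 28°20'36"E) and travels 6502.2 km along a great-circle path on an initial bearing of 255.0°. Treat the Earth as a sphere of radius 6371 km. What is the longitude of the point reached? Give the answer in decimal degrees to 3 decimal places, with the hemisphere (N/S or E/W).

GL-90: φ = -41.87833°, λ = +28.34333°
δ = d/R = 6502.2/6371 = 1.020593 rad
φ₂ = arcsin(sin φ₁ cos δ + cos φ₁ sin δ cos θ)
   = arcsin(-0.66755·0.52286 + 0.74456·0.85242·-0.25882) = -30.88411°
λ₂ = λ₁ + atan2(sin θ sin δ cos φ₁, cos δ − sin φ₁ sin φ₂) = -45.27623°

45.276°W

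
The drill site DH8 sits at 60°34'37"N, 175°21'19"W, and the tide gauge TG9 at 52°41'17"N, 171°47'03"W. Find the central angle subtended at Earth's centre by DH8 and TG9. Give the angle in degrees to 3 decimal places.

DH8: φ = +60.57694°, λ = -175.35528°
TG9: φ = +52.68806°, λ = -171.78417°
Δφ = -7.8889°,  Δλ = 3.5711°
a = sin²(Δφ/2) + cos φ₁ cos φ₂ sin²(Δλ/2) = 0.005021
c = 2·arcsin(√a) = 0.141838 rad = 8.1267°

8.127°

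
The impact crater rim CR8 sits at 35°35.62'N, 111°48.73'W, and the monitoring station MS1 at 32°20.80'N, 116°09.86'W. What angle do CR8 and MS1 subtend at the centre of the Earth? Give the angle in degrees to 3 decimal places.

4.854°

CR8: φ = +35.59367°, λ = -111.81217°
MS1: φ = +32.34667°, λ = -116.16433°
Δφ = -3.2470°,  Δλ = -4.3522°
a = sin²(Δφ/2) + cos φ₁ cos φ₂ sin²(Δλ/2) = 0.001793
c = 2·arcsin(√a) = 0.084717 rad = 4.8539°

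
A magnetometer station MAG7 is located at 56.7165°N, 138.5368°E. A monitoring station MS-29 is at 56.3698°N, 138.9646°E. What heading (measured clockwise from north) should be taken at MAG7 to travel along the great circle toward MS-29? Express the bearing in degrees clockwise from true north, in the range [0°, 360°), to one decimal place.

145.6°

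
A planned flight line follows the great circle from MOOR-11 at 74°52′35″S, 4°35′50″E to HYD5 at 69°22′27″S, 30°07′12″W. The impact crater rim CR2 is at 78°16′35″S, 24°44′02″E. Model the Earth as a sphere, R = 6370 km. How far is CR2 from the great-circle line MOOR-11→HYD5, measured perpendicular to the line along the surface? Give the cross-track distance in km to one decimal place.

MOOR-11: φ = -74.87639°, λ = +4.59722°
HYD5: φ = -69.37417°, λ = -30.12000°
CR2: φ = -78.27639°, λ = +24.73389°
δ₁₃ = central angle MOOR-11→CR2 = 0.100048 rad  (haversine)
θ₁₃ = bearing MOOR-11→CR2 = 135.546°,  θ₁₂ = bearing MOOR-11→HYD5 = 279.991°
dₓₜ = R·arcsin(sin δ₁₃ · sin(θ₁₃ − θ₁₂)) = 6370·arcsin(0.09988·sin(-144.445°)) = -370.170 km
|dₓₜ| = 370.170 km

370.2 km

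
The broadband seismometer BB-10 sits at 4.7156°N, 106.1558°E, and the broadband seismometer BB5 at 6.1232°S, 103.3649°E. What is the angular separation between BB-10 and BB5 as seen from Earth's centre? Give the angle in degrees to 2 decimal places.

Δφ = -10.8388°,  Δλ = -2.7909°
a = sin²(Δφ/2) + cos φ₁ cos φ₂ sin²(Δλ/2) = 0.009508
c = 2·arcsin(√a) = 0.195324 rad = 11.1913°

11.19°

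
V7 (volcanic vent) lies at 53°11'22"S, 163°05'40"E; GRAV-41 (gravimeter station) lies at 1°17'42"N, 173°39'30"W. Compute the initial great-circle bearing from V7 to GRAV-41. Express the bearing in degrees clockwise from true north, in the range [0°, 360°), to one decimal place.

V7: φ = -53.18944°, λ = +163.09444°
GRAV-41: φ = +1.29500°, λ = -173.65833°
Δλ = 23.2472°
y = sin Δλ · cos φ₂ = 0.394598
x = cos φ₁ sin φ₂ − sin φ₁ cos φ₂ cos Δλ = 0.748972
θ = atan2(y, x) = 27.7827° → 27.7827° (mod 360°)

27.8°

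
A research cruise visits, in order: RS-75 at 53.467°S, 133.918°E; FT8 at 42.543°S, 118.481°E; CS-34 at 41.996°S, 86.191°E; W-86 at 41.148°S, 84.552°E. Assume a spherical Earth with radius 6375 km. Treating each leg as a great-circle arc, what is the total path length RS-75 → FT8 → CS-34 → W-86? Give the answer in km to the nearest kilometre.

4475 km

RS-75→FT8: c = 0.261293 rad, d = 1665.74 km
FT8→CS-34: c = 0.414602 rad, d = 2643.09 km
CS-34→W-86: c = 0.026019 rad, d = 165.87 km
Total = 1665.74 + 2643.09 + 165.87 = 4474.70 km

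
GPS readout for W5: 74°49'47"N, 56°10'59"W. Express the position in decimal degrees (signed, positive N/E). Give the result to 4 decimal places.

lat: 74.8297° N → +74.8297°
lon: 56.1831° W → -56.1831°

+74.8297°, -56.1831°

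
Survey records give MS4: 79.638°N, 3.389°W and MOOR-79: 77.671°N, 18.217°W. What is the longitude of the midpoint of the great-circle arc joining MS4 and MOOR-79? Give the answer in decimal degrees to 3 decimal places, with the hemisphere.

11.441°W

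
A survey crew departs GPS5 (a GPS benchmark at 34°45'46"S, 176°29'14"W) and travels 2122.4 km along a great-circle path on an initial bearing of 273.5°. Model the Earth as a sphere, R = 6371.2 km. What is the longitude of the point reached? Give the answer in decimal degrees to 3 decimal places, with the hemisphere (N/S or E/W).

161.007°E

GPS5: φ = -34.76278°, λ = -176.48722°
δ = d/R = 2122.4/6371.2 = 0.333124 rad
φ₂ = arcsin(sin φ₁ cos δ + cos φ₁ sin δ cos θ)
   = arcsin(-0.57018·0.94503 + 0.82152·0.32700·0.06105) = -31.49572°
λ₂ = λ₁ + atan2(sin θ sin δ cos φ₁, cos δ − sin φ₁ sin φ₂) = 161.00690°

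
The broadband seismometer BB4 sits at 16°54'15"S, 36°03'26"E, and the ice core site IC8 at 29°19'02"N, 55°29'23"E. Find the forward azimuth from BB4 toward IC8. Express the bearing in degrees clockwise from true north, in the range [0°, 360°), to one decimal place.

22.3°

BB4: φ = -16.90417°, λ = +36.05722°
IC8: φ = +29.31722°, λ = +55.48972°
Δλ = 19.4325°
y = sin Δλ · cos φ₂ = 0.290085
x = cos φ₁ sin φ₂ − sin φ₁ cos φ₂ cos Δλ = 0.707576
θ = atan2(y, x) = 22.2922° → 22.2922° (mod 360°)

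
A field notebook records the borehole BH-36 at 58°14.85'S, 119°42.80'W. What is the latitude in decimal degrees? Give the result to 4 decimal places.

58° + 14.85′/60 = 58 + 0.24750 = 58.2475°

58.2475°S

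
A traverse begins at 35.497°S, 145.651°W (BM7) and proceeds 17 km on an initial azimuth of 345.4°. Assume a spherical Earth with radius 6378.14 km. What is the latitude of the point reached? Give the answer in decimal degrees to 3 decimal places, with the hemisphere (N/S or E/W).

δ = d/R = 17/6378.14 = 0.002665 rad
φ₂ = arcsin(sin φ₁ cos δ + cos φ₁ sin δ cos θ)
   = arcsin(-0.58066·1.00000 + 0.81415·0.00267·0.96771) = -35.34921°
λ₂ = λ₁ + atan2(sin θ sin δ cos φ₁, cos δ − sin φ₁ sin φ₂) = -145.69820°

35.349°S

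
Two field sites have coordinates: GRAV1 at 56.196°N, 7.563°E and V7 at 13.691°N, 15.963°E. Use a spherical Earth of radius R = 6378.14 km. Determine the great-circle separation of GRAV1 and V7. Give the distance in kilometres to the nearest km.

4786 km

Δφ = -42.5050°,  Δλ = 8.4000°
a = sin²(Δφ/2) + cos φ₁ cos φ₂ sin²(Δλ/2) = 0.134290
c = 2·arcsin(√a) = 0.750395 rad = 42.9945°
d = R·c = 6378.14 × 0.750395 = 4786.1 km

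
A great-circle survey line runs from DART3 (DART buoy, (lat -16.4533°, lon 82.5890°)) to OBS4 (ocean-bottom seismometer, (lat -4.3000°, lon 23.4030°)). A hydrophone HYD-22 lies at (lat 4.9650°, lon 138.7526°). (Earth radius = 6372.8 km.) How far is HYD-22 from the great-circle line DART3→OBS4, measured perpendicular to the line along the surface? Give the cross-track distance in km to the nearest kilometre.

2004 km

δ₁₃ = central angle DART3→HYD-22 = 1.038509 rad  (haversine)
θ₁₃ = bearing DART3→HYD-22 = 73.819°,  θ₁₂ = bearing DART3→OBS4 = 274.857°
dₓₜ = R·arcsin(sin δ₁₃ · sin(θ₁₃ − θ₁₂)) = 6372.8·arcsin(0.86165·sin(-201.038°)) = 2004.121 km
|dₓₜ| = 2004.121 km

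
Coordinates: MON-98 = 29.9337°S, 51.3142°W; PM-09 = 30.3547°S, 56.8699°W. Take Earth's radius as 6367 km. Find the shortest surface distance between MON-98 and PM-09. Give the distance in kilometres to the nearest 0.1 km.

Δφ = -0.4210°,  Δλ = -5.5557°
a = sin²(Δφ/2) + cos φ₁ cos φ₂ sin²(Δλ/2) = 0.001770
c = 2·arcsin(√a) = 0.084165 rad = 4.8223°
d = R·c = 6367 × 0.084165 = 535.9 km

535.9 km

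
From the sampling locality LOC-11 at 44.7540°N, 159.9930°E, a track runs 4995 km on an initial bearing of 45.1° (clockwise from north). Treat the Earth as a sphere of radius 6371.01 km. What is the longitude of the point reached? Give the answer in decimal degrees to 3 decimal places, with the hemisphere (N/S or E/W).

126.900°W

δ = d/R = 4995/6371.01 = 0.784020 rad
φ₂ = arcsin(sin φ₁ cos δ + cos φ₁ sin δ cos θ)
   = arcsin(0.70406·0.70808 + 0.71014·0.70613·0.70587) = 58.48390°
λ₂ = λ₁ + atan2(sin θ sin δ cos φ₁, cos δ − sin φ₁ sin φ₂) = -126.90012°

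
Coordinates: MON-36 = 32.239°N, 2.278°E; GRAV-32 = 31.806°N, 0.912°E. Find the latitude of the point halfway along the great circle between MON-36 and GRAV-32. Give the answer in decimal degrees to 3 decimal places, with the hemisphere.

Bx = cos φ₂ cos Δλ = 0.849596,  By = cos φ₂ sin Δλ = -0.020259
φₘ = atan2(sin φ₁ + sin φ₂, √((cos φ₁ + Bx)² + By²)) = 32.02433°
λₘ = λ₁ + atan2(By, cos φ₁ + Bx) = 1.59339°

32.024°N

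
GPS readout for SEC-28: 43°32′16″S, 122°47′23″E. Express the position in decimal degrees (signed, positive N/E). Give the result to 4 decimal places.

-43.5378°, +122.7897°

lat: 43.5378° S → -43.5378°
lon: 122.7897° E → +122.7897°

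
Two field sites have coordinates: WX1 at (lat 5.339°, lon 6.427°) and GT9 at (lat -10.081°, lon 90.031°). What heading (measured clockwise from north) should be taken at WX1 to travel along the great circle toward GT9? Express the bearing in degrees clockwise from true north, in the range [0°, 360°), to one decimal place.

Δλ = 83.6040°
y = sin Δλ · cos φ₂ = 0.978433
x = cos φ₁ sin φ₂ − sin φ₁ cos φ₂ cos Δλ = -0.184486
θ = atan2(y, x) = 100.6779° → 100.6779° (mod 360°)

100.7°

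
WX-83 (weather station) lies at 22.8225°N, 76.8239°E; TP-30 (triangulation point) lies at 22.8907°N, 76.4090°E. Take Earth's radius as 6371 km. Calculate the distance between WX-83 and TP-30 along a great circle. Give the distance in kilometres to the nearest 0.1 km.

43.2 km

Δφ = 0.0682°,  Δλ = -0.4149°
a = sin²(Δφ/2) + cos φ₁ cos φ₂ sin²(Δλ/2) = 0.000011
c = 2·arcsin(√a) = 0.006778 rad = 0.3884°
d = R·c = 6371 × 0.006778 = 43.2 km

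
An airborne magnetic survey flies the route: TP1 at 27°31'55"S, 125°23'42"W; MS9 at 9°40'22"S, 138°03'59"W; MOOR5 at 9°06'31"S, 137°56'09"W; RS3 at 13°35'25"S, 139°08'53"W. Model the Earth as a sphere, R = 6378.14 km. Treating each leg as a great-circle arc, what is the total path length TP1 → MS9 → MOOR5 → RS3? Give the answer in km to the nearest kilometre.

TP1: φ = -27.53194°, λ = -125.39500°
MS9: φ = -9.67278°, λ = -138.06639°
MOOR5: φ = -9.10861°, λ = -137.93583°
RS3: φ = -13.59028°, λ = -139.14806°
TP1→MS9: c = 0.374959 rad, d = 2391.54 km
MS9→MOOR5: c = 0.010100 rad, d = 64.42 km
MOOR5→RS3: c = 0.080922 rad, d = 516.13 km
Total = 2391.54 + 64.42 + 516.13 = 2972.09 km

2972 km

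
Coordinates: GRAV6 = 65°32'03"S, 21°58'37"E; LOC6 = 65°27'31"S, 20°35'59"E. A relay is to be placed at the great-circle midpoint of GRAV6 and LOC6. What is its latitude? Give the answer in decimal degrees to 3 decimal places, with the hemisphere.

GRAV6: φ = -65.53417°, λ = +21.97694°
LOC6: φ = -65.45861°, λ = +20.59972°
Bx = cos φ₂ cos Δλ = 0.415230,  By = cos φ₂ sin Δλ = -0.009983
φₘ = atan2(sin φ₁ + sin φ₂, √((cos φ₁ + Bx)² + By²)) = -65.49795°
λₘ = λ₁ + atan2(By, cos φ₁ + Bx) = 21.28734°

65.498°S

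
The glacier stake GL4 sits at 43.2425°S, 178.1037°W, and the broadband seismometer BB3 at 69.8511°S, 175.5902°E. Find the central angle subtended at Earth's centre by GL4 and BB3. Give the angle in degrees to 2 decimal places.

26.80°

Δφ = -26.6086°,  Δλ = -6.3061°
a = sin²(Δφ/2) + cos φ₁ cos φ₂ sin²(Δλ/2) = 0.053716
c = 2·arcsin(√a) = 0.467786 rad = 26.8022°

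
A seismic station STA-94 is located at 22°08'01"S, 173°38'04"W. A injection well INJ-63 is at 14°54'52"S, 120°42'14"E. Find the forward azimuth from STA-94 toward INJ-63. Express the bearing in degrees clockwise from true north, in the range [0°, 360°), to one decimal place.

STA-94: φ = -22.13361°, λ = -173.63444°
INJ-63: φ = -14.91444°, λ = +120.70389°
Δλ = -65.6617°
y = sin Δλ · cos φ₂ = -0.880433
x = cos φ₁ sin φ₂ − sin φ₁ cos φ₂ cos Δλ = -0.088366
θ = atan2(y, x) = -95.7314° → 264.2686° (mod 360°)

264.3°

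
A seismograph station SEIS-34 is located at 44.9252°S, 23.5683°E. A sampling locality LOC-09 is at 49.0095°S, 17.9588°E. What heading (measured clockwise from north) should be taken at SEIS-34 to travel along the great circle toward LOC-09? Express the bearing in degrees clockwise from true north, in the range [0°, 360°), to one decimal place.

Δλ = -5.6095°
y = sin Δλ · cos φ₂ = -0.064116
x = cos φ₁ sin φ₂ − sin φ₁ cos φ₂ cos Δλ = -0.073442
θ = atan2(y, x) = -138.8786° → 221.1214° (mod 360°)

221.1°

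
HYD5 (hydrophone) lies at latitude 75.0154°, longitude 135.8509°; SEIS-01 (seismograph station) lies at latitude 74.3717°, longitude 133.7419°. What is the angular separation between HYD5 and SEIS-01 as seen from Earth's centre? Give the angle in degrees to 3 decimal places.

0.851°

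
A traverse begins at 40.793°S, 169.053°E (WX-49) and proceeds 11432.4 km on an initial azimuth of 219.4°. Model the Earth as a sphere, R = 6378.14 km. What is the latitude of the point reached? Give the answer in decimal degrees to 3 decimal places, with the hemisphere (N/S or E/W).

25.283°S

δ = d/R = 11432.4/6378.14 = 1.792435 rad
φ₂ = arcsin(sin φ₁ cos δ + cos φ₁ sin δ cos θ)
   = arcsin(-0.65333·-0.21983 + 0.75707·0.97554·-0.77273) = -25.28282°
λ₂ = λ₁ + atan2(sin θ sin δ cos φ₁, cos δ − sin φ₁ sin φ₂) = 32.27294°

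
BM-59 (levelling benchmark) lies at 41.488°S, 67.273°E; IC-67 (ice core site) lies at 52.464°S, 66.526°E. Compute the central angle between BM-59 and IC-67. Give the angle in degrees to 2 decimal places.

10.99°

Δφ = -10.9760°,  Δλ = -0.7470°
a = sin²(Δφ/2) + cos φ₁ cos φ₂ sin²(Δλ/2) = 0.009166
c = 2·arcsin(√a) = 0.191771 rad = 10.9877°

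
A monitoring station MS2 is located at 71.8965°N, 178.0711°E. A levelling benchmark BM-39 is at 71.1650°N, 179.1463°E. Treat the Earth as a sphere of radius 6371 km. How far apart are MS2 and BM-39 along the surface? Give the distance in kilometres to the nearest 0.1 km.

89.7 km

Δφ = -0.7315°,  Δλ = 1.0752°
a = sin²(Δφ/2) + cos φ₁ cos φ₂ sin²(Δλ/2) = 0.000050
c = 2·arcsin(√a) = 0.014083 rad = 0.8069°
d = R·c = 6371 × 0.014083 = 89.7 km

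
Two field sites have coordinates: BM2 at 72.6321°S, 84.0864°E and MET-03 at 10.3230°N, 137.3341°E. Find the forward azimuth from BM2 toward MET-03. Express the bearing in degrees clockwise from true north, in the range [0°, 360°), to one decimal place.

Δλ = 53.2477°
y = sin Δλ · cos φ₂ = 0.788260
x = cos φ₁ sin φ₂ − sin φ₁ cos φ₂ cos Δλ = 0.615324
θ = atan2(y, x) = 52.0241° → 52.0241° (mod 360°)

52.0°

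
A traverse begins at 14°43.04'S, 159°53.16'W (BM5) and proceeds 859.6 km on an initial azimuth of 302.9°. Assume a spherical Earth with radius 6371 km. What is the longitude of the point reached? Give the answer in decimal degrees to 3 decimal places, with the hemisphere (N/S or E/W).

BM5: φ = -14.71733°, λ = -159.88600°
δ = d/R = 859.6/6371 = 0.134924 rad
φ₂ = arcsin(sin φ₁ cos δ + cos φ₁ sin δ cos θ)
   = arcsin(-0.25405·0.99091 + 0.96719·0.13451·0.54317) = -10.43231°
λ₂ = λ₁ + atan2(sin θ sin δ cos φ₁, cos δ − sin φ₁ sin φ₂) = -166.48038°

166.480°W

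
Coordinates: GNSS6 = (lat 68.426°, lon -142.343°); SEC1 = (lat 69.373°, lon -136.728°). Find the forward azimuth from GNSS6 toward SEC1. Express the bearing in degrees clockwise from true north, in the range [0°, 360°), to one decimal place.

Δλ = 5.6150°
y = sin Δλ · cos φ₂ = 0.034469
x = cos φ₁ sin φ₂ − sin φ₁ cos φ₂ cos Δλ = 0.018099
θ = atan2(y, x) = 62.2961° → 62.2961° (mod 360°)

62.3°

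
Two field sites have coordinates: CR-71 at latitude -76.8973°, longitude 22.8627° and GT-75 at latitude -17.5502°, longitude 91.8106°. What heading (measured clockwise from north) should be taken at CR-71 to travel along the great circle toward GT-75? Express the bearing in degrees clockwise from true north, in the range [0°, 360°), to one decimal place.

73.4°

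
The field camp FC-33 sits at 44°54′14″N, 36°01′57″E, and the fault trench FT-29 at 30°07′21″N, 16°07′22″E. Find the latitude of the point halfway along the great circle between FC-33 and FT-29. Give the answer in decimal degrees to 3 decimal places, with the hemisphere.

FC-33: φ = +44.90389°, λ = +36.03250°
FT-29: φ = +30.12250°, λ = +16.12278°
Bx = cos φ₂ cos Δλ = 0.813256,  By = cos φ₂ sin Δλ = -0.294551
φₘ = atan2(sin φ₁ + sin φ₂, √((cos φ₁ + Bx)² + By²)) = 37.92960°
λₘ = λ₁ + atan2(By, cos φ₁ + Bx) = 25.07635°

37.930°N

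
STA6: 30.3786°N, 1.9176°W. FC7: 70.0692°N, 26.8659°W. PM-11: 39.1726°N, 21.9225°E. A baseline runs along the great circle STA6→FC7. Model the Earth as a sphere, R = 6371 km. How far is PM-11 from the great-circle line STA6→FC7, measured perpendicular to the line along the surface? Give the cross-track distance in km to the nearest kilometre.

2251 km

δ₁₃ = central angle STA6→PM-11 = 0.373161 rad  (haversine)
θ₁₃ = bearing STA6→PM-11 = 59.262°,  θ₁₂ = bearing STA6→FC7 = 347.614°
dₓₜ = R·arcsin(sin δ₁₃ · sin(θ₁₃ − θ₁₂)) = 6371·arcsin(0.36456·sin(-288.352°)) = 2251.028 km
|dₓₜ| = 2251.028 km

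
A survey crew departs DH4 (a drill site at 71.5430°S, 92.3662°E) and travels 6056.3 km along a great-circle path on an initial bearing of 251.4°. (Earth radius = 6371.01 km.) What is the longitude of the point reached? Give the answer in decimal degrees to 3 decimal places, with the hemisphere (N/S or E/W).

δ = d/R = 6056.3/6371.01 = 0.950603 rad
φ₂ = arcsin(sin φ₁ cos δ + cos φ₁ sin δ cos θ)
   = arcsin(-0.94856·0.58119 + 0.31659·0.81377·-0.31896) = -39.30669°
λ₂ = λ₁ + atan2(sin θ sin δ cos φ₁, cos δ − sin φ₁ sin φ₂) = -2.24497°

2.245°W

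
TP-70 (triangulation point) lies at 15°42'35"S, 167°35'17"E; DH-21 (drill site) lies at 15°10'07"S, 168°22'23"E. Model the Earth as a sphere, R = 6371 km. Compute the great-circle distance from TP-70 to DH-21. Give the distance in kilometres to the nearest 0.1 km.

103.4 km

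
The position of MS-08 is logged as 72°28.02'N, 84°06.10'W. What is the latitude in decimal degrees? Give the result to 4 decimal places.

72° + 28.02′/60 = 72 + 0.46700 = 72.4670°

72.4670°N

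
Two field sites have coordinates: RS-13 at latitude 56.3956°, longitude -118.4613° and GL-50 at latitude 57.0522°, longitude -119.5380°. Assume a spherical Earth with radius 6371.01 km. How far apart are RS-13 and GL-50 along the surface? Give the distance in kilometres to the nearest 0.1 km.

Δφ = 0.6566°,  Δλ = -1.0767°
a = sin²(Δφ/2) + cos φ₁ cos φ₂ sin²(Δλ/2) = 0.000059
c = 2·arcsin(√a) = 0.015415 rad = 0.8832°
d = R·c = 6371.01 × 0.015415 = 98.2 km

98.2 km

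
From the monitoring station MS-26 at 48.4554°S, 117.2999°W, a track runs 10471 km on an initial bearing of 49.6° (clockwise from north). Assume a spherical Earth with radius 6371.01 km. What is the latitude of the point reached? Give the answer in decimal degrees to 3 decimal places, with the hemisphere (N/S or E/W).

28.888°N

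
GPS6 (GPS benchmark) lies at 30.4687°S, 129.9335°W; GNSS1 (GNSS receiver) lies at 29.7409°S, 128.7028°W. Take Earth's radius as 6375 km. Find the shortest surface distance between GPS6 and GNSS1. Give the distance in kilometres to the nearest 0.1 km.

Δφ = 0.7278°,  Δλ = 1.2307°
a = sin²(Δφ/2) + cos φ₁ cos φ₂ sin²(Δλ/2) = 0.000127
c = 2·arcsin(√a) = 0.022509 rad = 1.2897°
d = R·c = 6375 × 0.022509 = 143.5 km

143.5 km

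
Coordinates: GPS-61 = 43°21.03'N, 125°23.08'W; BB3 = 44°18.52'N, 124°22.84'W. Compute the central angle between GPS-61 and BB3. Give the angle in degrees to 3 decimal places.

1.201°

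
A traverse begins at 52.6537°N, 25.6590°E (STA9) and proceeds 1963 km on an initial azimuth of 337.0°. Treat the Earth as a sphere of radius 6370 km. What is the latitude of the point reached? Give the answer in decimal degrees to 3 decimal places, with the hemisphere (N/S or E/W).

δ = d/R = 1963/6370 = 0.308163 rad
φ₂ = arcsin(sin φ₁ cos δ + cos φ₁ sin δ cos θ)
   = arcsin(0.79498·0.95289 + 0.60663·0.30331·0.92050) = 67.95715°
λ₂ = λ₁ + atan2(sin θ sin δ cos φ₁, cos δ − sin φ₁ sin φ₂) = 7.25109°

67.957°N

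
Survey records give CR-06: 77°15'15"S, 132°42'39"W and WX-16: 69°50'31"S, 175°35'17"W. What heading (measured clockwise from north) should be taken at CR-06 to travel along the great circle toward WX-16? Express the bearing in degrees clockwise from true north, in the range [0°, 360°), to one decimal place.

CR-06: φ = -77.25417°, λ = -132.71083°
WX-16: φ = -69.84194°, λ = -175.58806°
Δλ = -42.8772°
y = sin Δλ · cos φ₂ = -0.234484
x = cos φ₁ sin φ₂ − sin φ₁ cos φ₂ cos Δλ = 0.039201
θ = atan2(y, x) = -80.5092° → 279.4908° (mod 360°)

279.5°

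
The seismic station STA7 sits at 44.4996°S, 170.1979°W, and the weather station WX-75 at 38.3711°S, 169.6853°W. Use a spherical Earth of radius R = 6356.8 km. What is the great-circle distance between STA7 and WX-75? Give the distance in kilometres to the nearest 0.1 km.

681.3 km

Δφ = 6.1285°,  Δλ = 0.5126°
a = sin²(Δφ/2) + cos φ₁ cos φ₂ sin²(Δλ/2) = 0.002869
c = 2·arcsin(√a) = 0.107172 rad = 6.1405°
d = R·c = 6356.8 × 0.107172 = 681.3 km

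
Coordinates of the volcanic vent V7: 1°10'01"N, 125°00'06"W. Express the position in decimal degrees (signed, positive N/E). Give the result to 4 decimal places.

+1.1669°, -125.0017°

lat: 1.1669° N → +1.1669°
lon: 125.0017° W → -125.0017°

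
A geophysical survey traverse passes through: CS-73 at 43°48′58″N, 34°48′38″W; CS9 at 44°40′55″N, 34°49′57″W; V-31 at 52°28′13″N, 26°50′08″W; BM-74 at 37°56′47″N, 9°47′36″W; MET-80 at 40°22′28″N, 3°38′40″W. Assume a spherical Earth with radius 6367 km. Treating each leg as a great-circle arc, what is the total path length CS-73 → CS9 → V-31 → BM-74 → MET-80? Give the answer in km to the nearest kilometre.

3819 km

CS-73: φ = +43.81611°, λ = -34.81056°
CS9: φ = +44.68194°, λ = -34.83250°
V-31: φ = +52.47028°, λ = -26.83556°
BM-74: φ = +37.94639°, λ = -9.79333°
MET-80: φ = +40.37444°, λ = -3.64444°
CS-73→CS9: c = 0.015114 rad, d = 96.23 km
CS9→V-31: c = 0.164114 rad, d = 1044.92 km
V-31→BM-74: c = 0.327191 rad, d = 2083.22 km
BM-74→MET-80: c = 0.093351 rad, d = 594.37 km
Total = 96.23 + 1044.92 + 2083.22 + 594.37 = 3818.74 km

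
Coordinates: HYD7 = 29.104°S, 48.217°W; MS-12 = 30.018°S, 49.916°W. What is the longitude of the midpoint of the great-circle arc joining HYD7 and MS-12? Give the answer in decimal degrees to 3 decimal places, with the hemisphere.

49.063°W

Bx = cos φ₂ cos Δλ = 0.865488,  By = cos φ₂ sin Δλ = -0.025672
φₘ = atan2(sin φ₁ + sin φ₂, √((cos φ₁ + Bx)² + By²)) = -29.56370°
λₘ = λ₁ + atan2(By, cos φ₁ + Bx) = -49.06266°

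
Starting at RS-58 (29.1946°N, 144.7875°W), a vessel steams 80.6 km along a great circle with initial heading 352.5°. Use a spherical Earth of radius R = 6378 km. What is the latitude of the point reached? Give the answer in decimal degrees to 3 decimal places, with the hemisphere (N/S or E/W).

δ = d/R = 80.6/6378 = 0.012637 rad
φ₂ = arcsin(sin φ₁ cos δ + cos φ₁ sin δ cos θ)
   = arcsin(0.48778·0.99992 + 0.87297·0.01264·0.99144) = 29.91242°
λ₂ = λ₁ + atan2(sin θ sin δ cos φ₁, cos δ − sin φ₁ sin φ₂) = -144.89653°

29.912°N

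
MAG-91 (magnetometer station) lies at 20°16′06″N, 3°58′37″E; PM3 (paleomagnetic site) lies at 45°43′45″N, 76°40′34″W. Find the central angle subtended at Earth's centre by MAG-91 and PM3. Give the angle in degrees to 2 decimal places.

69.24°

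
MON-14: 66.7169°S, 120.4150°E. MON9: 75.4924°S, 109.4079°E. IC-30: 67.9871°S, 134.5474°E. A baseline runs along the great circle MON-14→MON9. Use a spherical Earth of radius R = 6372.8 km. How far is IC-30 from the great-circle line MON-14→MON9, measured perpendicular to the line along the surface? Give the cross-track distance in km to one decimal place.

619.4 km

δ₁₃ = central angle MON-14→IC-30 = 0.097299 rad  (haversine)
θ₁₃ = bearing MON-14→IC-30 = 109.600°,  θ₁₂ = bearing MON-14→MON9 = 196.964°
dₓₜ = R·arcsin(sin δ₁₃ · sin(θ₁₃ − θ₁₂)) = 6372.8·arcsin(0.09715·sin(-87.364°)) = -619.406 km
|dₓₜ| = 619.406 km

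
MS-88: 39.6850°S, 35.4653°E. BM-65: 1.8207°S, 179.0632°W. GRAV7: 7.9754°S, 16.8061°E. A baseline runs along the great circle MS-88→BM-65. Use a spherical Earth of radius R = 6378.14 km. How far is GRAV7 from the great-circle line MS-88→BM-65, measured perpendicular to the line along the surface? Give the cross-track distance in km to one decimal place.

δ₁₃ = central angle MS-88→GRAV7 = 0.625510 rad  (haversine)
θ₁₃ = bearing MS-88→GRAV7 = 327.239°,  θ₁₂ = bearing MS-88→BM-65 = 134.166°
dₓₜ = R·arcsin(sin δ₁₃ · sin(θ₁₃ − θ₁₂)) = 6378.14·arcsin(0.58551·sin(193.073°)) = -847.203 km
|dₓₜ| = 847.203 km

847.2 km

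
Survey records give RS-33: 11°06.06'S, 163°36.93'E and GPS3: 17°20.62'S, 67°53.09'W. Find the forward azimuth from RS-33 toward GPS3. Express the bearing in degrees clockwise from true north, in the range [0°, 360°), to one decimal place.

118.6°

RS-33: φ = -11.10100°, λ = +163.61550°
GPS3: φ = -17.34367°, λ = -67.88483°
Δλ = 128.4997°
y = sin Δλ · cos φ₂ = 0.747029
x = cos φ₁ sin φ₂ − sin φ₁ cos φ₂ cos Δλ = -0.406933
θ = atan2(y, x) = 118.5787° → 118.5787° (mod 360°)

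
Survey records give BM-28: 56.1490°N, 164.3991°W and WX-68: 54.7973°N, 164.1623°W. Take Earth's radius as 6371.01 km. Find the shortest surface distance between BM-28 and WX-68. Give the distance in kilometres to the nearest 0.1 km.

Δφ = -1.3517°,  Δλ = 0.2368°
a = sin²(Δφ/2) + cos φ₁ cos φ₂ sin²(Δλ/2) = 0.000141
c = 2·arcsin(√a) = 0.023708 rad = 1.3583°
d = R·c = 6371.01 × 0.023708 = 151.0 km

151.0 km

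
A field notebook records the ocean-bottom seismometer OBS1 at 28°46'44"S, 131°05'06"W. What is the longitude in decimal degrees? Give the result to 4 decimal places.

131.0850°W

131° + 5′/60 + 6″/3600 = 131 + 0.08333 + 0.00167 = 131.0850°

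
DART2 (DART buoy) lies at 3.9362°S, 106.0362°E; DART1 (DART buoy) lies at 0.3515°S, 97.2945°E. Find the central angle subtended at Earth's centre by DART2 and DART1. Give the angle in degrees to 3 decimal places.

Δφ = 3.5847°,  Δλ = -8.7417°
a = sin²(Δφ/2) + cos φ₁ cos φ₂ sin²(Δλ/2) = 0.006773
c = 2·arcsin(√a) = 0.164779 rad = 9.4411°

9.441°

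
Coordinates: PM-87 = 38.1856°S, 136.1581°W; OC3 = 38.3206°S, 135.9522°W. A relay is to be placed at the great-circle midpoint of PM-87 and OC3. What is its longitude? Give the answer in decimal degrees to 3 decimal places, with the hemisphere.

Bx = cos φ₂ cos Δλ = 0.784548,  By = cos φ₂ sin Δλ = 0.002819
φₘ = atan2(sin φ₁ + sin φ₂, √((cos φ₁ + Bx)² + By²)) = -38.25314°
λₘ = λ₁ + atan2(By, cos φ₁ + Bx) = -136.05525°

136.055°W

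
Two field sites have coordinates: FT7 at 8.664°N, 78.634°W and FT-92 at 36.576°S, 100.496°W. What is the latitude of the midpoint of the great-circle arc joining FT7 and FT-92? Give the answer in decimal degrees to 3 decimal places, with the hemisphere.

Bx = cos φ₂ cos Δλ = 0.745313,  By = cos φ₂ sin Δλ = -0.299040
φₘ = atan2(sin φ₁ + sin φ₂, √((cos φ₁ + Bx)² + By²)) = -14.20082°
λₘ = λ₁ + atan2(By, cos φ₁ + Bx) = -88.41934°

14.201°S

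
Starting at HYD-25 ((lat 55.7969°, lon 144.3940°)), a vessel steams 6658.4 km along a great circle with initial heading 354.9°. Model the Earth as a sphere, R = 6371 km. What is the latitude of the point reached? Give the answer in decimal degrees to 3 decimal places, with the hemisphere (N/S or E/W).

δ = d/R = 6658.4/6371 = 1.045111 rad
φ₂ = arcsin(sin φ₁ cos δ + cos φ₁ sin δ cos θ)
   = arcsin(0.82705·0.50181 + 0.56213·0.86498·0.99604) = 64.06930°
λ₂ = λ₁ + atan2(sin θ sin δ cos φ₁, cos δ − sin φ₁ sin φ₂) = -25.47848°

64.069°N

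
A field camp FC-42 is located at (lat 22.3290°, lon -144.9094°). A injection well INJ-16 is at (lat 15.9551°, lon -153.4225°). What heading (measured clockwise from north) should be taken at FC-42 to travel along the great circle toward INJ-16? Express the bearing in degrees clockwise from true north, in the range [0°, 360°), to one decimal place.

233.1°

Δλ = -8.5131°
y = sin Δλ · cos φ₂ = -0.142333
x = cos φ₁ sin φ₂ − sin φ₁ cos φ₂ cos Δλ = -0.106991
θ = atan2(y, x) = -126.9322° → 233.0678° (mod 360°)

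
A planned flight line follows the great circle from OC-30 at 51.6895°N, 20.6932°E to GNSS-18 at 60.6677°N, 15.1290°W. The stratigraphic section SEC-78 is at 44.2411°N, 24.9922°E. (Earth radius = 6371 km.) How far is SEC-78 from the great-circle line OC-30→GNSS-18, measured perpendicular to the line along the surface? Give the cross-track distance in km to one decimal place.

424.6 km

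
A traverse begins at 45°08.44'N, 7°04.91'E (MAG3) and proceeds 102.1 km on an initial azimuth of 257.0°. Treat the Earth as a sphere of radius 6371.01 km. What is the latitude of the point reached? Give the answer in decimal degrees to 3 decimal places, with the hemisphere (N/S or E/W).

MAG3: φ = +45.14067°, λ = +7.08183°
δ = d/R = 102.1/6371.01 = 0.016026 rad
φ₂ = arcsin(sin φ₁ cos δ + cos φ₁ sin δ cos θ)
   = arcsin(0.70884·0.99987 + 0.70537·0.01603·-0.22495) = 44.92713°
λ₂ = λ₁ + atan2(sin θ sin δ cos φ₁, cos δ − sin φ₁ sin φ₂) = 5.81813°

44.927°N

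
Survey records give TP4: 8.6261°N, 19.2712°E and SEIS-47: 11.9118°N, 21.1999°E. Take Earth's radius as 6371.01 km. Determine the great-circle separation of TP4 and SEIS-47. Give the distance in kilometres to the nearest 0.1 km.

421.9 km

Δφ = 3.2857°,  Δλ = 1.9287°
a = sin²(Δφ/2) + cos φ₁ cos φ₂ sin²(Δλ/2) = 0.001096
c = 2·arcsin(√a) = 0.066222 rad = 3.7943°
d = R·c = 6371.01 × 0.066222 = 421.9 km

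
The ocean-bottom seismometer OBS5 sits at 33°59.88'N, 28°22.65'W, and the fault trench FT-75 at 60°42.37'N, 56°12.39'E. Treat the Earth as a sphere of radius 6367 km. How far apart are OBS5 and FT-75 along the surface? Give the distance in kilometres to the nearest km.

6475 km

OBS5: φ = +33.99800°, λ = -28.37750°
FT-75: φ = +60.70617°, λ = +56.20650°
Δφ = 26.7082°,  Δλ = 84.5840°
a = sin²(Δφ/2) + cos φ₁ cos φ₂ sin²(Δλ/2) = 0.237027
c = 2·arcsin(√a) = 1.016968 rad = 58.2680°
d = R·c = 6367 × 1.016968 = 6475.0 km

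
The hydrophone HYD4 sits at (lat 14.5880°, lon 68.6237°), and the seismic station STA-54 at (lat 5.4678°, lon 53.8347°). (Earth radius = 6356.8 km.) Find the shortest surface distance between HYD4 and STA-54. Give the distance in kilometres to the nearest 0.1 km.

1904.7 km

Δφ = -9.1202°,  Δλ = -14.7890°
a = sin²(Δφ/2) + cos φ₁ cos φ₂ sin²(Δλ/2) = 0.022278
c = 2·arcsin(√a) = 0.299635 rad = 17.1678°
d = R·c = 6356.8 × 0.299635 = 1904.7 km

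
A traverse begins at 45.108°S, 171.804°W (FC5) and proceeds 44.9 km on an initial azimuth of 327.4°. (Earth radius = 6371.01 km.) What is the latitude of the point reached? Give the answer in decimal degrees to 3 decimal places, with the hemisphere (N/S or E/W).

44.767°S

δ = d/R = 44.9/6371.01 = 0.007048 rad
φ₂ = arcsin(sin φ₁ cos δ + cos φ₁ sin δ cos θ)
   = arcsin(-0.70844·0.99998 + 0.70577·0.00705·0.84245) = -44.76741°
λ₂ = λ₁ + atan2(sin θ sin δ cos φ₁, cos δ − sin φ₁ sin φ₂) = -172.11042°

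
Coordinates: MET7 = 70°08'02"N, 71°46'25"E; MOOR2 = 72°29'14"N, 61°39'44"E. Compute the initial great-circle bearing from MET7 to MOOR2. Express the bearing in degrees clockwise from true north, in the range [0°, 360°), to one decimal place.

MET7: φ = +70.13389°, λ = +71.77361°
MOOR2: φ = +72.48722°, λ = +61.66222°
Δλ = -10.1114°
y = sin Δλ · cos φ₂ = -0.052830
x = cos φ₁ sin φ₂ − sin φ₁ cos φ₂ cos Δλ = 0.045458
θ = atan2(y, x) = -49.2897° → 310.7103° (mod 360°)

310.7°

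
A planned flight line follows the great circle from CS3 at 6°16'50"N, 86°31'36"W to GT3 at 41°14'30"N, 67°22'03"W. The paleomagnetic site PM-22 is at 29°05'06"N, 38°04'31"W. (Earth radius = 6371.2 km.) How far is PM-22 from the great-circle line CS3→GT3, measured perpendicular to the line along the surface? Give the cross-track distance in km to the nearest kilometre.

2878 km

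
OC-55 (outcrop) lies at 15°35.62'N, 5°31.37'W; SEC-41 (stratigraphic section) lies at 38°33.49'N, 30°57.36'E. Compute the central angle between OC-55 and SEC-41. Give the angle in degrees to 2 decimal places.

39.36°

OC-55: φ = +15.59367°, λ = -5.52283°
SEC-41: φ = +38.55817°, λ = +30.95600°
Δφ = 22.9645°,  Δλ = 36.4788°
a = sin²(Δφ/2) + cos φ₁ cos φ₂ sin²(Δλ/2) = 0.113411
c = 2·arcsin(√a) = 0.686958 rad = 39.3598°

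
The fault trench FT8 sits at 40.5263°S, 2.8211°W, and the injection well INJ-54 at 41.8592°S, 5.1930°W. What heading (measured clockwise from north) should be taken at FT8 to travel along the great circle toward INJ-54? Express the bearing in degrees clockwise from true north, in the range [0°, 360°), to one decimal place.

Δλ = -2.3719°
y = sin Δλ · cos φ₂ = -0.030823
x = cos φ₁ sin φ₂ − sin φ₁ cos φ₂ cos Δλ = -0.023676
θ = atan2(y, x) = -127.5285° → 232.4715° (mod 360°)

232.5°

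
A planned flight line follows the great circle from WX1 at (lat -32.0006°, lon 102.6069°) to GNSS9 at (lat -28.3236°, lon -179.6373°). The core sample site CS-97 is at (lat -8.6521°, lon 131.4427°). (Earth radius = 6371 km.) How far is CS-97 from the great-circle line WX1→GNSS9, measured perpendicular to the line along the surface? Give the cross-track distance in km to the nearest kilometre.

δ₁₃ = central angle WX1→CS-97 = 0.619523 rad  (haversine)
θ₁₃ = bearing WX1→CS-97 = 55.203°,  θ₁₂ = bearing WX1→GNSS9 = 109.428°
dₓₜ = R·arcsin(sin δ₁₃ · sin(θ₁₃ − θ₁₂)) = 6371·arcsin(0.58065·sin(-54.226°)) = -3125.177 km
|dₓₜ| = 3125.177 km

3125 km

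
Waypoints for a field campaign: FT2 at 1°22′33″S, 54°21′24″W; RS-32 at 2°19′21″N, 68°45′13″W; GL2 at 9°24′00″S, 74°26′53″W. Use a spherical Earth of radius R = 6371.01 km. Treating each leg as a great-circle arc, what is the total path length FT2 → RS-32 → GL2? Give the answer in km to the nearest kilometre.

3101 km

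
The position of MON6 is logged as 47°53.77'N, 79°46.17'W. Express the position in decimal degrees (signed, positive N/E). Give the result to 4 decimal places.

+47.8962°, -79.7695°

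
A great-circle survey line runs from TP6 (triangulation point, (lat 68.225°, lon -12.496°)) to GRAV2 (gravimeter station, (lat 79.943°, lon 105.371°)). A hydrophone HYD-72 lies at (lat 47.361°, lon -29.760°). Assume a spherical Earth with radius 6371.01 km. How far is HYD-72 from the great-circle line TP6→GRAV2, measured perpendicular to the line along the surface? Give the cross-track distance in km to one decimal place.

519.5 km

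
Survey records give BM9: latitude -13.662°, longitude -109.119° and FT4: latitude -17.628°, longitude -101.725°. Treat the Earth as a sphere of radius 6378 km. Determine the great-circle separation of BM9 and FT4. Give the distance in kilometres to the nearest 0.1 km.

Δφ = -3.9660°,  Δλ = 7.3940°
a = sin²(Δφ/2) + cos φ₁ cos φ₂ sin²(Δλ/2) = 0.005048
c = 2·arcsin(√a) = 0.142214 rad = 8.1483°
d = R·c = 6378 × 0.142214 = 907.0 km

907.0 km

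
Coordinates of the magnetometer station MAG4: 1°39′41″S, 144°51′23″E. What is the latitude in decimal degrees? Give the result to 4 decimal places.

1.6614°S

1° + 39′/60 + 41″/3600 = 1 + 0.65000 + 0.01139 = 1.6614°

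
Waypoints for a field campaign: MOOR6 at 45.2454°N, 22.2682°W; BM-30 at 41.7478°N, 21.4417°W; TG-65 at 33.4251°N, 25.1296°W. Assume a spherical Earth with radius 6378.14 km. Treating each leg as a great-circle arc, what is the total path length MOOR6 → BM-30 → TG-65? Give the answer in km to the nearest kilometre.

1377 km

MOOR6→BM-30: c = 0.061934 rad, d = 395.02 km
BM-30→TG-65: c = 0.153911 rad, d = 981.67 km
Total = 395.02 + 981.67 = 1376.69 km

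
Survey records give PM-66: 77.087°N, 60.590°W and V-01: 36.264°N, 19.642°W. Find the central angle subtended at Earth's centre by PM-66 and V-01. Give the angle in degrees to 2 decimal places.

Δφ = -40.8230°,  Δλ = 40.9480°
a = sin²(Δφ/2) + cos φ₁ cos φ₂ sin²(Δλ/2) = 0.143679
c = 2·arcsin(√a) = 0.777539 rad = 44.5497°

44.55°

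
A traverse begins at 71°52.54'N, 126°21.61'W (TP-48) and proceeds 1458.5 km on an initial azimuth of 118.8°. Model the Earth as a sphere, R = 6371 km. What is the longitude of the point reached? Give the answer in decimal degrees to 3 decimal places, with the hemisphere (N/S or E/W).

TP-48: φ = +71.87567°, λ = -126.36017°
δ = d/R = 1458.5/6371 = 0.228928 rad
φ₂ = arcsin(sin φ₁ cos δ + cos φ₁ sin δ cos θ)
   = arcsin(0.95038·0.97391 + 0.31108·0.22693·-0.48175) = 63.07237°
λ₂ = λ₁ + atan2(sin θ sin δ cos φ₁, cos δ − sin φ₁ sin φ₂) = -100.31221°

100.312°W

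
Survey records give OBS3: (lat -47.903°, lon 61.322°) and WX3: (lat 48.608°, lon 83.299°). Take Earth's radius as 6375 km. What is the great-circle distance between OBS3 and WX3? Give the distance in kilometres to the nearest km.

Δφ = 96.5110°,  Δλ = 21.9770°
a = sin²(Δφ/2) + cos φ₁ cos φ₂ sin²(Δλ/2) = 0.572802
c = 2·arcsin(√a) = 1.716920 rad = 98.3723°
d = R·c = 6375 × 1.716920 = 10945.4 km

10945 km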